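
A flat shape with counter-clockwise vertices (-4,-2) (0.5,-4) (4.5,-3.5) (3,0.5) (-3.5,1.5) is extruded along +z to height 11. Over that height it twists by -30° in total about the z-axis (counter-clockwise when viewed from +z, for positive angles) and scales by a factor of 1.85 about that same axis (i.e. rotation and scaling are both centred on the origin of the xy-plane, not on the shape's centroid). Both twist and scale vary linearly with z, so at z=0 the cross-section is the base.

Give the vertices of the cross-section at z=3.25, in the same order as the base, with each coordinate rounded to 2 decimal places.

Cross-section at z=3.25: (-5.33,-1.70) (-0.15,-5.04) (4.89,-5.19) (3.80,0.04) (-4.04,2.53)

t = z/height = 3.25/11 = 0.295455
s = 1 + (scale-1)·z/height = 1 + (1.85-1)·3.25/11 = 1.251136
θ = twist·z/height = -30°·3.25/11 = -8.8636° = -0.154700 rad
cos θ = 0.988058, sin θ = -0.154083 (intermediates below are computed at full precision and shown rounded to 5 d.p.)
v1: (-4,-2) → rotate → (-4.26040,-1.35978) → ×s → (-5.33034,-1.70127) → (-5.33,-1.70)
v2: (0.5,-4) → rotate → (-0.12230,-4.02927) → ×s → (-0.15302,-5.04117) → (-0.15,-5.04)
v3: (4.5,-3.5) → rotate → (3.90697,-4.15158) → ×s → (4.88815,-5.19419) → (4.89,-5.19)
v4: (3,0.5) → rotate → (3.04122,0.03178) → ×s → (3.80497,0.03976) → (3.80,0.04)
v5: (-3.5,1.5) → rotate → (-3.22708,2.02138) → ×s → (-4.03751,2.52902) → (-4.04,2.53)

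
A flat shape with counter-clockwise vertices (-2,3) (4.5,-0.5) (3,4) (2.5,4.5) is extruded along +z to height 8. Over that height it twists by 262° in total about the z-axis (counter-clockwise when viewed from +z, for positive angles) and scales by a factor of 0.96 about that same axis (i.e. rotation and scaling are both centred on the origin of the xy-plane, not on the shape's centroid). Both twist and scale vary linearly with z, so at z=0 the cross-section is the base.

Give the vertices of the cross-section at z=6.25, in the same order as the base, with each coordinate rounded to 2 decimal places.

t = z/height = 6.25/8 = 0.78125
s = 1 + (scale-1)·z/height = 1 + (0.96-1)·6.25/8 = 0.968750
θ = twist·z/height = 262°·6.25/8 = 204.6875° = 3.572471 rad
cos θ = -0.908599, sin θ = -0.417669 (intermediates below are computed at full precision and shown rounded to 5 d.p.)
v1: (-2,3) → rotate → (3.07021,-1.89046) → ×s → (2.97426,-1.83138) → (2.97,-1.83)
v2: (4.5,-0.5) → rotate → (-4.29753,-1.42521) → ×s → (-4.16323,-1.38067) → (-4.16,-1.38)
v3: (3,4) → rotate → (-1.05512,-4.88740) → ×s → (-1.02215,-4.73467) → (-1.02,-4.73)
v4: (2.5,4.5) → rotate → (-0.39199,-5.13287) → ×s → (-0.37974,-4.97247) → (-0.38,-4.97)

Cross-section at z=6.25: (2.97,-1.83) (-4.16,-1.38) (-1.02,-4.73) (-0.38,-4.97)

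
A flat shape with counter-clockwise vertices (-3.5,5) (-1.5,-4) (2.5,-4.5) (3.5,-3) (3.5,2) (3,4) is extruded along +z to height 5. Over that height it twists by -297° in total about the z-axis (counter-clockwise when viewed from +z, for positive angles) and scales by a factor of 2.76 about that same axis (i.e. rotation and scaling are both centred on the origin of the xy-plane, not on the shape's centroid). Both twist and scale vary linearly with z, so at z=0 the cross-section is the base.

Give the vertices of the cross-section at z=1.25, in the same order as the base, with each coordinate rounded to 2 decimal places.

Cross-section at z=1.25: (5.56,6.81) (-6.13,0.52) (-5.26,-5.22) (-2.79,-6.02) (4.14,-4.07) (6.72,-2.59)

t = z/height = 1.25/5 = 0.25
s = 1 + (scale-1)·z/height = 1 + (2.76-1)·1.25/5 = 1.440000
θ = twist·z/height = -297°·1.25/5 = -74.2500° = -1.295907 rad
cos θ = 0.271440, sin θ = -0.962455 (intermediates below are computed at full precision and shown rounded to 5 d.p.)
v1: (-3.5,5) → rotate → (3.86223,4.72580) → ×s → (5.56162,6.80515) → (5.56,6.81)
v2: (-1.5,-4) → rotate → (-4.25698,0.35792) → ×s → (-6.13005,0.51541) → (-6.13,0.52)
v3: (2.5,-4.5) → rotate → (-3.65245,-3.62762) → ×s → (-5.25952,-5.22377) → (-5.26,-5.22)
v4: (3.5,-3) → rotate → (-1.93732,-4.18291) → ×s → (-2.78975,-6.02340) → (-2.79,-6.02)
v5: (3.5,2) → rotate → (2.87495,-2.82571) → ×s → (4.13993,-4.06903) → (4.14,-4.07)
v6: (3,4) → rotate → (4.66414,-1.80160) → ×s → (6.71636,-2.59431) → (6.72,-2.59)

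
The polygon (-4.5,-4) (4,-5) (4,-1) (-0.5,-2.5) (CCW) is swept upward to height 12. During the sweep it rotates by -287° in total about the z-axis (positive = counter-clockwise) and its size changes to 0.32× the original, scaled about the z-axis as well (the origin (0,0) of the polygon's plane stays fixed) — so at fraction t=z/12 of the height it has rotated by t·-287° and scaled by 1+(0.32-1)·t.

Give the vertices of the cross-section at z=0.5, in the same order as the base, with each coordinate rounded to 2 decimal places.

t = z/height = 0.5/12 = 0.0416667
s = 1 + (scale-1)·z/height = 1 + (0.32-1)·0.5/12 = 0.971667
θ = twist·z/height = -287°·0.5/12 = -11.9583° = -0.208712 rad
cos θ = 0.978299, sin θ = -0.207200 (intermediates below are computed at full precision and shown rounded to 5 d.p.)
v1: (-4.5,-4) → rotate → (-5.23114,-2.98079) → ×s → (-5.08293,-2.89634) → (-5.08,-2.90)
v2: (4,-5) → rotate → (2.87719,-5.72029) → ×s → (2.79567,-5.55822) → (2.80,-5.56)
v3: (4,-1) → rotate → (3.70599,-1.80710) → ×s → (3.60099,-1.75590) → (3.60,-1.76)
v4: (-0.5,-2.5) → rotate → (-1.00715,-2.34215) → ×s → (-0.97861,-2.27579) → (-0.98,-2.28)

Cross-section at z=0.5: (-5.08,-2.90) (2.80,-5.56) (3.60,-1.76) (-0.98,-2.28)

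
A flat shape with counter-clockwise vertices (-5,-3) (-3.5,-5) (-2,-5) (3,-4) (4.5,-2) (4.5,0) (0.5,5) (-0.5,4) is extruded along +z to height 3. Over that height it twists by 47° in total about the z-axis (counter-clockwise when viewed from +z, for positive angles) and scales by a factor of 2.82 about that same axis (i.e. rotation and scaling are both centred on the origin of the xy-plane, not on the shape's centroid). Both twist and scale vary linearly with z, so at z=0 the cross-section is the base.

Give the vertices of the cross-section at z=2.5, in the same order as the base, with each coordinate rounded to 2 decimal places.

t = z/height = 2.5/3 = 0.833333
s = 1 + (scale-1)·z/height = 1 + (2.82-1)·2.5/3 = 2.516667
θ = twist·z/height = 47°·2.5/3 = 39.1667° = 0.683587 rad
cos θ = 0.775312, sin θ = 0.631578 (intermediates below are computed at full precision and shown rounded to 5 d.p.)
v1: (-5,-3) → rotate → (-1.98183,-5.48383) → ×s → (-4.98759,-13.80097) → (-4.99,-13.80)
v2: (-3.5,-5) → rotate → (0.44430,-6.08708) → ×s → (1.11815,-15.31916) → (1.12,-15.32)
v3: (-2,-5) → rotate → (1.60727,-5.13972) → ×s → (4.04496,-12.93495) → (4.04,-12.93)
v4: (3,-4) → rotate → (4.85225,-1.20651) → ×s → (12.21149,-3.03639) → (12.21,-3.04)
v5: (4.5,-2) → rotate → (4.75206,1.29148) → ×s → (11.95935,3.25022) → (11.96,3.25)
v6: (4.5,0) → rotate → (3.48890,2.84210) → ×s → (8.78041,7.15262) → (8.78,7.15)
v7: (0.5,5) → rotate → (-2.77024,4.19235) → ×s → (-6.97176,10.55075) → (-6.97,10.55)
v8: (-0.5,4) → rotate → (-2.91397,2.78546) → ×s → (-7.33349,7.01007) → (-7.33,7.01)

Cross-section at z=2.5: (-4.99,-13.80) (1.12,-15.32) (4.04,-12.93) (12.21,-3.04) (11.96,3.25) (8.78,7.15) (-6.97,10.55) (-7.33,7.01)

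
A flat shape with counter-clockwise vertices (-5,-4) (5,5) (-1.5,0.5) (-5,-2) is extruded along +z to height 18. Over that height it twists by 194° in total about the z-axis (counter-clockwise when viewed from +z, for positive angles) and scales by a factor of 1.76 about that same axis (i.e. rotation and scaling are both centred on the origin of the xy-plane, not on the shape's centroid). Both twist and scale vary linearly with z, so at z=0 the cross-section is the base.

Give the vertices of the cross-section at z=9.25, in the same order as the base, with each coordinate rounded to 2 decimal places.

Cross-section at z=9.25: (6.65,-5.92) (-8.02,5.68) (-0.33,-2.17) (3.91,-6.39)

t = z/height = 9.25/18 = 0.513889
s = 1 + (scale-1)·z/height = 1 + (1.76-1)·9.25/18 = 1.390556
θ = twist·z/height = 194°·9.25/18 = 99.6944° = 1.739996 rad
cos θ = -0.168394, sin θ = 0.985720 (intermediates below are computed at full precision and shown rounded to 5 d.p.)
v1: (-5,-4) → rotate → (4.78485,-4.25502) → ×s → (6.65360,-5.91685) → (6.65,-5.92)
v2: (5,5) → rotate → (-5.77057,4.08663) → ×s → (-8.02430,5.68269) → (-8.02,5.68)
v3: (-1.5,0.5) → rotate → (-0.24027,-1.56278) → ×s → (-0.33411,-2.17313) → (-0.33,-2.17)
v4: (-5,-2) → rotate → (2.81341,-4.59181) → ×s → (3.91220,-6.38517) → (3.91,-6.39)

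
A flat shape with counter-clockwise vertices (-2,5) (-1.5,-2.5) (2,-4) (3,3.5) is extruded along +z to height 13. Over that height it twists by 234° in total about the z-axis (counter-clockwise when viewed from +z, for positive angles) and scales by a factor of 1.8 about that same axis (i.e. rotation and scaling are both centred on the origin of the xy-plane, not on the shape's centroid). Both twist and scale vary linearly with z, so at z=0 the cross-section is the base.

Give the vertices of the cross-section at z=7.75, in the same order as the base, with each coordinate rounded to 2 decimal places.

Cross-section at z=7.75: (-2.55,-7.53) (4.08,1.37) (1.59,6.41) (-6.73,-1.05)

t = z/height = 7.75/13 = 0.596154
s = 1 + (scale-1)·z/height = 1 + (1.8-1)·7.75/13 = 1.476923
θ = twist·z/height = 234°·7.75/13 = 139.5000° = 2.434734 rad
cos θ = -0.760406, sin θ = 0.649448 (intermediates below are computed at full precision and shown rounded to 5 d.p.)
v1: (-2,5) → rotate → (-1.72643,-5.10093) → ×s → (-2.54980,-7.53368) → (-2.55,-7.53)
v2: (-1.5,-2.5) → rotate → (2.76423,0.92684) → ×s → (4.08255,1.36888) → (4.08,1.37)
v3: (2,-4) → rotate → (1.07698,4.34052) → ×s → (1.59062,6.41061) → (1.59,6.41)
v4: (3,3.5) → rotate → (-4.55429,-0.71308) → ×s → (-6.72633,-1.05316) → (-6.73,-1.05)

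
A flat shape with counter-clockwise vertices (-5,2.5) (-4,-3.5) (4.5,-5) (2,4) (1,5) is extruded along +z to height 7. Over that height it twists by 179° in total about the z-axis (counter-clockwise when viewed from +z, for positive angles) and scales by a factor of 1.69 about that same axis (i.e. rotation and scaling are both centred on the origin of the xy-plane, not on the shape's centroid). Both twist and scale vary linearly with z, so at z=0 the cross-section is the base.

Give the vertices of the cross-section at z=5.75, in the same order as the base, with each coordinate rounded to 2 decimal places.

t = z/height = 5.75/7 = 0.821429
s = 1 + (scale-1)·z/height = 1 + (1.69-1)·5.75/7 = 1.566786
θ = twist·z/height = 179°·5.75/7 = 147.0357° = 2.566257 rad
cos θ = -0.839010, sin θ = 0.544116 (intermediates below are computed at full precision and shown rounded to 5 d.p.)
v1: (-5,2.5) → rotate → (2.83476,-4.81811) → ×s → (4.44146,-7.54894) → (4.44,-7.55)
v2: (-4,-3.5) → rotate → (5.26045,0.76007) → ×s → (8.24199,1.19087) → (8.24,1.19)
v3: (4.5,-5) → rotate → (-1.05496,6.64357) → ×s → (-1.65290,10.40905) → (-1.65,10.41)
v4: (2,4) → rotate → (-3.85448,-2.26781) → ×s → (-6.03915,-3.55317) → (-6.04,-3.55)
v5: (1,5) → rotate → (-3.55959,-3.65093) → ×s → (-5.57712,-5.72023) → (-5.58,-5.72)

Cross-section at z=5.75: (4.44,-7.55) (8.24,1.19) (-1.65,10.41) (-6.04,-3.55) (-5.58,-5.72)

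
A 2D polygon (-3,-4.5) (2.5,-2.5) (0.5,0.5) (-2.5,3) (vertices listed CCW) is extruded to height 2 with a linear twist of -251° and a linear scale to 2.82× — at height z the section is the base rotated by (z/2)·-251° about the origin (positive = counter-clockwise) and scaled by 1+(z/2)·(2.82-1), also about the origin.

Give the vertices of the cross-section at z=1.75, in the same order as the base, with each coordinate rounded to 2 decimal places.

Cross-section at z=1.75: (13.43,4.03) (-0.86,9.13) (-1.83,-0.17) (0.03,-10.12)

t = z/height = 1.75/2 = 0.875
s = 1 + (scale-1)·z/height = 1 + (2.82-1)·1.75/2 = 2.592500
θ = twist·z/height = -251°·1.75/2 = -219.6250° = -3.833179 rad
cos θ = -0.770235, sin θ = 0.637760 (intermediates below are computed at full precision and shown rounded to 5 d.p.)
v1: (-3,-4.5) → rotate → (5.18063,1.55278) → ×s → (13.43077,4.02558) → (13.43,4.03)
v2: (2.5,-2.5) → rotate → (-0.33119,3.51999) → ×s → (-0.85860,9.12557) → (-0.86,9.13)
v3: (0.5,0.5) → rotate → (-0.70400,-0.06624) → ×s → (-1.82511,-0.17172) → (-1.83,-0.17)
v4: (-2.5,3) → rotate → (0.01231,-3.90511) → ×s → (0.03191,-10.12399) → (0.03,-10.12)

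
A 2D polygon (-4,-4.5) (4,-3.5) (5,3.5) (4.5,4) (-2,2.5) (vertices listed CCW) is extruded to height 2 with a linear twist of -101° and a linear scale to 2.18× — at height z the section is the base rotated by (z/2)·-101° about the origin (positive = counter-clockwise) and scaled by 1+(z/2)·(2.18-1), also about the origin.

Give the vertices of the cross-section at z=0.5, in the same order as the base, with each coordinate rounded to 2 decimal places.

t = z/height = 0.5/2 = 0.25
s = 1 + (scale-1)·z/height = 1 + (2.18-1)·0.5/2 = 1.295000
θ = twist·z/height = -101°·0.5/2 = -25.2500° = -0.440696 rad
cos θ = 0.904455, sin θ = -0.426569 (intermediates below are computed at full precision and shown rounded to 5 d.p.)
v1: (-4,-4.5) → rotate → (-5.53738,-2.36377) → ×s → (-7.17091,-3.06109) → (-7.17,-3.06)
v2: (4,-3.5) → rotate → (2.12483,-4.87187) → ×s → (2.75165,-6.30907) → (2.75,-6.31)
v3: (5,3.5) → rotate → (6.01527,1.03275) → ×s → (7.78977,1.33741) → (7.79,1.34)
v4: (4.5,4) → rotate → (5.77632,1.69826) → ×s → (7.48034,2.19925) → (7.48,2.20)
v5: (-2,2.5) → rotate → (-0.74249,3.11428) → ×s → (-0.96152,4.03299) → (-0.96,4.03)

Cross-section at z=0.5: (-7.17,-3.06) (2.75,-6.31) (7.79,1.34) (7.48,2.20) (-0.96,4.03)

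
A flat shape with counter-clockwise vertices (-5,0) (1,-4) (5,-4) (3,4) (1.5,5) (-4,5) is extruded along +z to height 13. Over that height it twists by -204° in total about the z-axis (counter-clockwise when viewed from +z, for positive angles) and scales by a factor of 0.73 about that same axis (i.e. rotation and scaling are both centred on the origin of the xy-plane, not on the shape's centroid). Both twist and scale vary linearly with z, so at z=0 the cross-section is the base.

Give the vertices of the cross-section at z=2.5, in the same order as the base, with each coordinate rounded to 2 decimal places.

Cross-section at z=2.5: (-3.67,3.00) (-1.66,-3.54) (1.27,-5.94) (4.60,1.14) (4.10,2.77) (0.06,6.07)

t = z/height = 2.5/13 = 0.192308
s = 1 + (scale-1)·z/height = 1 + (0.73-1)·2.5/13 = 0.948077
θ = twist·z/height = -204°·2.5/13 = -39.2308° = -0.684706 rad
cos θ = 0.774605, sin θ = -0.632445 (intermediates below are computed at full precision and shown rounded to 5 d.p.)
v1: (-5,0) → rotate → (-3.87302,3.16223) → ×s → (-3.67193,2.99803) → (-3.67,3.00)
v2: (1,-4) → rotate → (-1.75518,-3.73087) → ×s → (-1.66404,-3.53715) → (-1.66,-3.54)
v3: (5,-4) → rotate → (1.34324,-6.26065) → ×s → (1.27350,-5.93557) → (1.27,-5.94)
v4: (3,4) → rotate → (4.85360,1.20108) → ×s → (4.60158,1.13872) → (4.60,1.14)
v5: (1.5,5) → rotate → (4.32413,2.92436) → ×s → (4.09961,2.77252) → (4.10,2.77)
v6: (-4,5) → rotate → (0.06381,6.40281) → ×s → (0.06049,6.07035) → (0.06,6.07)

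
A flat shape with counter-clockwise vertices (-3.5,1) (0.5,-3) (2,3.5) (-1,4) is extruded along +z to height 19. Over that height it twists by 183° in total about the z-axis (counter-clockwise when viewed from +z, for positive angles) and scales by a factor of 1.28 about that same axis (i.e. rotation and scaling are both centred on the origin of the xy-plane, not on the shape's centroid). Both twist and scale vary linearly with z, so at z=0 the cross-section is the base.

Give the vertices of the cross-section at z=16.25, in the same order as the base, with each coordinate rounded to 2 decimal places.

Cross-section at z=16.25: (3.48,-2.87) (0.91,3.66) (-4.00,-2.99) (-0.84,-5.04)

t = z/height = 16.25/19 = 0.855263
s = 1 + (scale-1)·z/height = 1 + (1.28-1)·16.25/19 = 1.239474
θ = twist·z/height = 183°·16.25/19 = 156.5132° = 2.731670 rad
cos θ = -0.917152, sin θ = 0.398538 (intermediates below are computed at full precision and shown rounded to 5 d.p.)
v1: (-3.5,1) → rotate → (2.81149,-2.31204) → ×s → (3.48477,-2.86571) → (3.48,-2.87)
v2: (0.5,-3) → rotate → (0.73704,2.95072) → ×s → (0.91354,3.65734) → (0.91,3.66)
v3: (2,3.5) → rotate → (-3.22919,-2.41295) → ×s → (-4.00249,-2.99079) → (-4.00,-2.99)
v4: (-1,4) → rotate → (-0.67700,-4.06714) → ×s → (-0.83913,-5.04112) → (-0.84,-5.04)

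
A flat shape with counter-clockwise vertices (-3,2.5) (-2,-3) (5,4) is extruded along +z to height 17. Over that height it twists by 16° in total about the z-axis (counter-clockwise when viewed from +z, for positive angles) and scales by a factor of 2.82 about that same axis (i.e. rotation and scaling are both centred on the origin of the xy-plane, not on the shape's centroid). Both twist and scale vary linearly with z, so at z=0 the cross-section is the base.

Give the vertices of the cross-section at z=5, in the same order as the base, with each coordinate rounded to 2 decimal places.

t = z/height = 5/17 = 0.294118
s = 1 + (scale-1)·z/height = 1 + (2.82-1)·5/17 = 1.535294
θ = twist·z/height = 16°·5/17 = 4.7059° = 0.082133 rad
cos θ = 0.996629, sin θ = 0.082041 (intermediates below are computed at full precision and shown rounded to 5 d.p.)
v1: (-3,2.5) → rotate → (-3.19499,2.24545) → ×s → (-4.90525,3.44743) → (-4.91,3.45)
v2: (-2,-3) → rotate → (-1.74714,-3.15397) → ×s → (-2.68237,-4.84227) → (-2.68,-4.84)
v3: (5,4) → rotate → (4.65498,4.39672) → ×s → (7.14677,6.75026) → (7.15,6.75)

Cross-section at z=5: (-4.91,3.45) (-2.68,-4.84) (7.15,6.75)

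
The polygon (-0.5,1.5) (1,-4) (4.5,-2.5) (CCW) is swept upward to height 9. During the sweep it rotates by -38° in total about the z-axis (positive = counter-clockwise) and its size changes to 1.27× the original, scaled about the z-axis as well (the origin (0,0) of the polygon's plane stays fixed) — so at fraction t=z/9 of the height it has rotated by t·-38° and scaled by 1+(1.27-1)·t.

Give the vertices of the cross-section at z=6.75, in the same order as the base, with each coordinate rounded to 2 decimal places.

Cross-section at z=6.75: (0.33,1.87) (-1.24,-4.80) (3.32,-5.22)

t = z/height = 6.75/9 = 0.75
s = 1 + (scale-1)·z/height = 1 + (1.27-1)·6.75/9 = 1.202500
θ = twist·z/height = -38°·6.75/9 = -28.5000° = -0.497419 rad
cos θ = 0.878817, sin θ = -0.477159 (intermediates below are computed at full precision and shown rounded to 5 d.p.)
v1: (-0.5,1.5) → rotate → (0.27633,1.55681) → ×s → (0.33229,1.87206) → (0.33,1.87)
v2: (1,-4) → rotate → (-1.02982,-3.99243) → ×s → (-1.23836,-4.80089) → (-1.24,-4.80)
v3: (4.5,-2.5) → rotate → (2.76178,-4.34426) → ×s → (3.32104,-5.22397) → (3.32,-5.22)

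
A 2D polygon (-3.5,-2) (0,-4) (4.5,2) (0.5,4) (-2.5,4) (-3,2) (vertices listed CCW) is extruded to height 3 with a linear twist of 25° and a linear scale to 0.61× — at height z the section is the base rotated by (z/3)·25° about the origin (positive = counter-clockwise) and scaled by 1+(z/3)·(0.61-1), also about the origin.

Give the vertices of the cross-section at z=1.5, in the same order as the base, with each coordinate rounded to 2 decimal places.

Cross-section at z=1.5: (-2.40,-2.18) (0.70,-3.14) (3.19,2.36) (-0.30,3.23) (-2.66,2.71) (-2.71,1.05)

t = z/height = 1.5/3 = 0.5
s = 1 + (scale-1)·z/height = 1 + (0.61-1)·1.5/3 = 0.805000
θ = twist·z/height = 25°·1.5/3 = 12.5000° = 0.218166 rad
cos θ = 0.976296, sin θ = 0.216440 (intermediates below are computed at full precision and shown rounded to 5 d.p.)
v1: (-3.5,-2) → rotate → (-2.98416,-2.71013) → ×s → (-2.40225,-2.18166) → (-2.40,-2.18)
v2: (0,-4) → rotate → (0.86576,-3.90518) → ×s → (0.69694,-3.14367) → (0.70,-3.14)
v3: (4.5,2) → rotate → (3.96045,2.92657) → ×s → (3.18816,2.35589) → (3.19,2.36)
v4: (0.5,4) → rotate → (-0.37761,4.01340) → ×s → (-0.30398,3.23079) → (-0.30,3.23)
v5: (-2.5,4) → rotate → (-3.30650,3.36408) → ×s → (-2.66173,2.70809) → (-2.66,2.71)
v6: (-3,2) → rotate → (-3.36177,1.30327) → ×s → (-2.70622,1.04913) → (-2.71,1.05)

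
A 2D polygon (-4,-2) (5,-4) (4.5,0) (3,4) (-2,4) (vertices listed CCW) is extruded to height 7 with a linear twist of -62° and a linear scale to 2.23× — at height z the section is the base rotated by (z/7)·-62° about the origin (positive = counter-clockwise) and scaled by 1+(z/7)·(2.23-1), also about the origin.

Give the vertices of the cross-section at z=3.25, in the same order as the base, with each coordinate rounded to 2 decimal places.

t = z/height = 3.25/7 = 0.464286
s = 1 + (scale-1)·z/height = 1 + (2.23-1)·3.25/7 = 1.571071
θ = twist·z/height = -62°·3.25/7 = -28.7857° = -0.502405 rad
cos θ = 0.876427, sin θ = -0.481535 (intermediates below are computed at full precision and shown rounded to 5 d.p.)
v1: (-4,-2) → rotate → (-4.46878,0.17329) → ×s → (-7.02077,0.27225) → (-7.02,0.27)
v2: (5,-4) → rotate → (2.45599,-5.91338) → ×s → (3.85854,-9.29035) → (3.86,-9.29)
v3: (4.5,0) → rotate → (3.94392,-2.16691) → ×s → (6.19618,-3.40437) → (6.20,-3.40)
v4: (3,4) → rotate → (4.55542,2.06110) → ×s → (7.15689,3.23814) → (7.16,3.24)
v5: (-2,4) → rotate → (0.17329,4.46878) → ×s → (0.27225,7.02077) → (0.27,7.02)

Cross-section at z=3.25: (-7.02,0.27) (3.86,-9.29) (6.20,-3.40) (7.16,3.24) (0.27,7.02)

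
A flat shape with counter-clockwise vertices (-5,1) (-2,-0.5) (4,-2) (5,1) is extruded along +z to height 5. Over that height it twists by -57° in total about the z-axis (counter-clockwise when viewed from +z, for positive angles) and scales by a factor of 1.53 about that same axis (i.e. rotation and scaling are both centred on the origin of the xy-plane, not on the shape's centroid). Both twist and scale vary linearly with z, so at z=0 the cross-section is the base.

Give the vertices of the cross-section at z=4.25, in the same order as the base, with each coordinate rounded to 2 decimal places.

Cross-section at z=4.25: (-3.72,6.39) (-2.47,1.69) (1.68,-6.27) (5.90,-4.47)

t = z/height = 4.25/5 = 0.85
s = 1 + (scale-1)·z/height = 1 + (1.53-1)·4.25/5 = 1.450500
θ = twist·z/height = -57°·4.25/5 = -48.4500° = -0.845612 rad
cos θ = 0.663273, sin θ = -0.748377 (intermediates below are computed at full precision and shown rounded to 5 d.p.)
v1: (-5,1) → rotate → (-2.56799,4.40516) → ×s → (-3.72487,6.38968) → (-3.72,6.39)
v2: (-2,-0.5) → rotate → (-1.70074,1.16512) → ×s → (-2.46692,1.69000) → (-2.47,1.69)
v3: (4,-2) → rotate → (1.15634,-4.32006) → ×s → (1.67727,-6.26624) → (1.68,-6.27)
v4: (5,1) → rotate → (4.06474,-3.07861) → ×s → (5.89591,-4.46553) → (5.90,-4.47)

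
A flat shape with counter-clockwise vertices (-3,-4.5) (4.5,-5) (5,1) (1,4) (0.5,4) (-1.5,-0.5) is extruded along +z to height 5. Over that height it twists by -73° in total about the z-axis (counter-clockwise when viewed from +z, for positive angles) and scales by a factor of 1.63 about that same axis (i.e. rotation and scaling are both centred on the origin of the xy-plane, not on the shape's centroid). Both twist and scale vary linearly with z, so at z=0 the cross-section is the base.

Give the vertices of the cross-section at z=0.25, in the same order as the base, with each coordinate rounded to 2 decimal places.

Cross-section at z=0.25: (-3.38,-4.44) (4.30,-5.44) (5.21,0.70) (1.29,4.05) (0.78,4.08) (-1.58,-0.42)

t = z/height = 0.25/5 = 0.05
s = 1 + (scale-1)·z/height = 1 + (1.63-1)·0.25/5 = 1.031500
θ = twist·z/height = -73°·0.25/5 = -3.6500° = -0.063705 rad
cos θ = 0.997972, sin θ = -0.063661 (intermediates below are computed at full precision and shown rounded to 5 d.p.)
v1: (-3,-4.5) → rotate → (-3.28039,-4.29989) → ×s → (-3.38372,-4.43533) → (-3.38,-4.44)
v2: (4.5,-5) → rotate → (4.17256,-5.27633) → ×s → (4.30400,-5.44254) → (4.30,-5.44)
v3: (5,1) → rotate → (5.05352,0.67966) → ×s → (5.21271,0.70107) → (5.21,0.70)
v4: (1,4) → rotate → (1.25262,3.92822) → ×s → (1.29207,4.05196) → (1.29,4.05)
v5: (0.5,4) → rotate → (0.75363,3.96006) → ×s → (0.77737,4.08480) → (0.78,4.08)
v6: (-1.5,-0.5) → rotate → (-1.52879,-0.40349) → ×s → (-1.57694,-0.41620) → (-1.58,-0.42)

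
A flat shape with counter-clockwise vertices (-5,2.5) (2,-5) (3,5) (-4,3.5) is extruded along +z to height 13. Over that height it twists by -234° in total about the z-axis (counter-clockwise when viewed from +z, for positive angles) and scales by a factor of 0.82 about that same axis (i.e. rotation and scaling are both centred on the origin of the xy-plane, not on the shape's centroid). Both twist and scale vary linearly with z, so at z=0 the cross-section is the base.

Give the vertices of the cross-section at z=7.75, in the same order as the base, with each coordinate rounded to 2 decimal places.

Cross-section at z=7.75: (4.84,1.20) (-4.26,2.23) (0.86,-5.13) (4.74,-0.06)

t = z/height = 7.75/13 = 0.596154
s = 1 + (scale-1)·z/height = 1 + (0.82-1)·7.75/13 = 0.892692
θ = twist·z/height = -234°·7.75/13 = -139.5000° = -2.434734 rad
cos θ = -0.760406, sin θ = -0.649448 (intermediates below are computed at full precision and shown rounded to 5 d.p.)
v1: (-5,2.5) → rotate → (5.42565,1.34623) → ×s → (4.84344,1.20176) → (4.84,1.20)
v2: (2,-5) → rotate → (-4.76805,2.50313) → ×s → (-4.25640,2.23453) → (-4.26,2.23)
v3: (3,5) → rotate → (0.96602,-5.75037) → ×s → (0.86236,-5.13331) → (0.86,-5.13)
v4: (-4,3.5) → rotate → (5.31469,-0.06363) → ×s → (4.74438,-0.05680) → (4.74,-0.06)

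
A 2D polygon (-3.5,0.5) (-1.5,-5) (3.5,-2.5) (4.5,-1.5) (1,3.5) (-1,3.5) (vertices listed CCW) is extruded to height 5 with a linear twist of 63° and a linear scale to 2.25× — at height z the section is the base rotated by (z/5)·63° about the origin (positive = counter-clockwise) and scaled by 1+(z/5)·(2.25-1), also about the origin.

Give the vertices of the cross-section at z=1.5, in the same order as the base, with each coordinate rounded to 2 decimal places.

Cross-section at z=1.5: (-4.78,-0.91) (0.28,-7.17) (5.67,-1.69) (6.52,0.05) (-0.26,5.00) (-2.86,4.11)

t = z/height = 1.5/5 = 0.3
s = 1 + (scale-1)·z/height = 1 + (2.25-1)·1.5/5 = 1.375000
θ = twist·z/height = 63°·1.5/5 = 18.9000° = 0.329867 rad
cos θ = 0.946085, sin θ = 0.323917 (intermediates below are computed at full precision and shown rounded to 5 d.p.)
v1: (-3.5,0.5) → rotate → (-3.47326,-0.66067) → ×s → (-4.77573,-0.90842) → (-4.78,-0.91)
v2: (-1.5,-5) → rotate → (0.20046,-5.21630) → ×s → (0.27563,-7.17242) → (0.28,-7.17)
v3: (3.5,-2.5) → rotate → (4.12109,-1.23150) → ×s → (5.66650,-1.69332) → (5.67,-1.69)
v4: (4.5,-1.5) → rotate → (4.74326,0.03850) → ×s → (6.52198,0.05294) → (6.52,0.05)
v5: (1,3.5) → rotate → (-0.18763,3.63522) → ×s → (-0.25799,4.99842) → (-0.26,5.00)
v6: (-1,3.5) → rotate → (-2.07980,2.98738) → ×s → (-2.85972,4.10765) → (-2.86,4.11)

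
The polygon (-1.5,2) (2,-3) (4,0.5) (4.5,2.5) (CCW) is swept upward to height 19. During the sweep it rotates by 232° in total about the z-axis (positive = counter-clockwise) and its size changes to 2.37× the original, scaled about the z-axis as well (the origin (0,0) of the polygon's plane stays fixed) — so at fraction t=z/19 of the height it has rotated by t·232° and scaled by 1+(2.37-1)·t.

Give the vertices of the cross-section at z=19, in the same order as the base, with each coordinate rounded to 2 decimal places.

t = z/height = 19/19 = 1
s = 1 + (scale-1)·z/height = 1 + (2.37-1)·19/19 = 2.370000
θ = twist·z/height = 232°·19/19 = 232.0000° = 4.049164 rad
cos θ = -0.615661, sin θ = -0.788011 (intermediates below are computed at full precision and shown rounded to 5 d.p.)
v1: (-1.5,2) → rotate → (2.49951,-0.04931) → ×s → (5.92385,-0.11686) → (5.92,-0.12)
v2: (2,-3) → rotate → (-3.59536,0.27096) → ×s → (-8.52099,0.64218) → (-8.52,0.64)
v3: (4,0.5) → rotate → (-2.06864,-3.45987) → ×s → (-4.90268,-8.19990) → (-4.90,-8.20)
v4: (4.5,2.5) → rotate → (-0.80045,-5.08520) → ×s → (-1.89707,-12.05193) → (-1.90,-12.05)

Cross-section at z=19: (5.92,-0.12) (-8.52,0.64) (-4.90,-8.20) (-1.90,-12.05)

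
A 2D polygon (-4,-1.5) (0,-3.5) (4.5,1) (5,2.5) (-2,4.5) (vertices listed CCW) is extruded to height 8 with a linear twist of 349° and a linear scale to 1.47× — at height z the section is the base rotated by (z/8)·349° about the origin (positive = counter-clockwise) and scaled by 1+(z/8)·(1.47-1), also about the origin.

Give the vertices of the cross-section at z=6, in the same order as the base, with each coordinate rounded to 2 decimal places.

t = z/height = 6/8 = 0.75
s = 1 + (scale-1)·z/height = 1 + (1.47-1)·6/8 = 1.352500
θ = twist·z/height = 349°·6/8 = 261.7500° = 4.568399 rad
cos θ = -0.143493, sin θ = -0.989651 (intermediates below are computed at full precision and shown rounded to 5 d.p.)
v1: (-4,-1.5) → rotate → (-0.91051,4.17384) → ×s → (-1.23146,5.64512) → (-1.23,5.65)
v2: (0,-3.5) → rotate → (-3.46378,0.50222) → ×s → (-4.68476,0.67926) → (-4.68,0.68)
v3: (4.5,1) → rotate → (0.34393,-4.59692) → ×s → (0.46517,-6.21734) → (0.47,-6.22)
v4: (5,2.5) → rotate → (1.75667,-5.30699) → ×s → (2.37589,-7.17770) → (2.38,-7.18)
v5: (-2,4.5) → rotate → (4.74042,1.33359) → ×s → (6.41141,1.80368) → (6.41,1.80)

Cross-section at z=6: (-1.23,5.65) (-4.68,0.68) (0.47,-6.22) (2.38,-7.18) (6.41,1.80)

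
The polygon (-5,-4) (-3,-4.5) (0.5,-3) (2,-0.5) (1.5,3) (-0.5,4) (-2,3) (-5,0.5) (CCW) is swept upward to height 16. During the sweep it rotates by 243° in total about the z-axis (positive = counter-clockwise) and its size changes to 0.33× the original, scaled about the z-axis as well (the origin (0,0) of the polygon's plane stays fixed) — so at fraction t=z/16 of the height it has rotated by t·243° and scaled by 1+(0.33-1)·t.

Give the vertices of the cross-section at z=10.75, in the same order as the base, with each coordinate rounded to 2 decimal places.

Cross-section at z=10.75: (3.27,1.31) (2.29,1.89) (0.21,1.66) (-0.97,0.58) (-1.26,-1.34) (-0.37,-2.19) (0.58,-1.90) (2.55,-1.05)

t = z/height = 10.75/16 = 0.671875
s = 1 + (scale-1)·z/height = 1 + (0.33-1)·10.75/16 = 0.549844
θ = twist·z/height = 243°·10.75/16 = 163.2656° = 2.849523 rad
cos θ = -0.957650, sin θ = 0.287935 (intermediates below are computed at full precision and shown rounded to 5 d.p.)
v1: (-5,-4) → rotate → (5.93999,2.39092) → ×s → (3.26607,1.31463) → (3.27,1.31)
v2: (-3,-4.5) → rotate → (4.16866,3.44562) → ×s → (2.29211,1.89455) → (2.29,1.89)
v3: (0.5,-3) → rotate → (0.38498,3.01692) → ×s → (0.21168,1.65883) → (0.21,1.66)
v4: (2,-0.5) → rotate → (-1.77133,1.05470) → ×s → (-0.97396,0.57992) → (-0.97,0.58)
v5: (1.5,3) → rotate → (-2.30028,-2.44105) → ×s → (-1.26479,-1.34219) → (-1.26,-1.34)
v6: (-0.5,4) → rotate → (-0.67292,-3.97457) → ×s → (-0.37000,-2.18539) → (-0.37,-2.19)
v7: (-2,3) → rotate → (1.05149,-3.44882) → ×s → (0.57816,-1.89631) → (0.58,-1.90)
v8: (-5,0.5) → rotate → (4.64428,-1.91850) → ×s → (2.55363,-1.05488) → (2.55,-1.05)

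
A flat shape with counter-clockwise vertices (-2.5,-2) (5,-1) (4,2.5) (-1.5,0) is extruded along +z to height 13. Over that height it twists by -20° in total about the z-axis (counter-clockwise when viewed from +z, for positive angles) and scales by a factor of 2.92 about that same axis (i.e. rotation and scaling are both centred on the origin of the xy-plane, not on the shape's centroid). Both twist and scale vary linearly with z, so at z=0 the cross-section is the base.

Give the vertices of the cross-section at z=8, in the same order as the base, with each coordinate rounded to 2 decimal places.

t = z/height = 8/13 = 0.615385
s = 1 + (scale-1)·z/height = 1 + (2.92-1)·8/13 = 2.181538
θ = twist·z/height = -20°·8/13 = -12.3077° = -0.214810 rad
cos θ = 0.977017, sin θ = -0.213162 (intermediates below are computed at full precision and shown rounded to 5 d.p.)
v1: (-2.5,-2) → rotate → (-2.86887,-1.42113) → ×s → (-6.25854,-3.10025) → (-6.26,-3.10)
v2: (5,-1) → rotate → (4.67192,-2.04282) → ×s → (10.19198,-4.45650) → (10.19,-4.46)
v3: (4,2.5) → rotate → (4.44097,1.58990) → ×s → (9.68815,3.46842) → (9.69,3.47)
v4: (-1.5,0) → rotate → (-1.46553,0.31974) → ×s → (-3.19710,0.69753) → (-3.20,0.70)

Cross-section at z=8: (-6.26,-3.10) (10.19,-4.46) (9.69,3.47) (-3.20,0.70)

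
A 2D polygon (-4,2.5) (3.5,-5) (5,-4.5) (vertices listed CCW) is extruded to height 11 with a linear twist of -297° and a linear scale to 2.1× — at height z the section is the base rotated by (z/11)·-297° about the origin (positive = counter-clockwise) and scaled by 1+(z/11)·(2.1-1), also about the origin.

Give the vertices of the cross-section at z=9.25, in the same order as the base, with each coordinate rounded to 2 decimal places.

t = z/height = 9.25/11 = 0.840909
s = 1 + (scale-1)·z/height = 1 + (2.1-1)·9.25/11 = 1.925000
θ = twist·z/height = -297°·9.25/11 = -249.7500° = -4.358960 rad
cos θ = -0.346117, sin θ = 0.938191 (intermediates below are computed at full precision and shown rounded to 5 d.p.)
v1: (-4,2.5) → rotate → (-0.96101,-4.61806) → ×s → (-1.84994,-8.88976) → (-1.85,-8.89)
v2: (3.5,-5) → rotate → (3.47955,5.01425) → ×s → (6.69813,9.65244) → (6.70,9.65)
v3: (5,-4.5) → rotate → (2.49128,6.24848) → ×s → (4.79571,12.02833) → (4.80,12.03)

Cross-section at z=9.25: (-1.85,-8.89) (6.70,9.65) (4.80,12.03)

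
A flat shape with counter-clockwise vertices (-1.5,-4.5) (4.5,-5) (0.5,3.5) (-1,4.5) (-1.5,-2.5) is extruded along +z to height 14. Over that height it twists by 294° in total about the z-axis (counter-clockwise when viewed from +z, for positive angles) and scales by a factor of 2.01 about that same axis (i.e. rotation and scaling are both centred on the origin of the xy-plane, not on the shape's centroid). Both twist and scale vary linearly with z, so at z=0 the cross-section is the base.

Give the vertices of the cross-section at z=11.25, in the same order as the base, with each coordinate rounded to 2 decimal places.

t = z/height = 11.25/14 = 0.803571
s = 1 + (scale-1)·z/height = 1 + (2.01-1)·11.25/14 = 1.811607
θ = twist·z/height = 294°·11.25/14 = 236.2500° = 4.123340 rad
cos θ = -0.555570, sin θ = -0.831470 (intermediates below are computed at full precision and shown rounded to 5 d.p.)
v1: (-1.5,-4.5) → rotate → (-2.90826,3.74727) → ×s → (-5.26862,6.78858) → (-5.27,6.79)
v2: (4.5,-5) → rotate → (-6.65741,-0.96376) → ×s → (-12.06062,-1.74596) → (-12.06,-1.75)
v3: (0.5,3.5) → rotate → (2.63236,-2.36023) → ×s → (4.76880,-4.27581) → (4.77,-4.28)
v4: (-1,4.5) → rotate → (4.29718,-1.66860) → ×s → (7.78481,-3.02284) → (7.78,-3.02)
v5: (-1.5,-2.5) → rotate → (-1.24532,2.63613) → ×s → (-2.25603,4.77563) → (-2.26,4.78)

Cross-section at z=11.25: (-5.27,6.79) (-12.06,-1.75) (4.77,-4.28) (7.78,-3.02) (-2.26,4.78)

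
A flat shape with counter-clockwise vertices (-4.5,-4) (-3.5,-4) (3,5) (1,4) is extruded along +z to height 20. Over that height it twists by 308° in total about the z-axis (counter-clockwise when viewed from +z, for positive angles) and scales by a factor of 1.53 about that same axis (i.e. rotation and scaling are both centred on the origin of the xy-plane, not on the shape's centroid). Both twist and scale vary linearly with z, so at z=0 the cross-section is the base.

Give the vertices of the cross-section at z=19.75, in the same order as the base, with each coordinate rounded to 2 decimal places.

t = z/height = 19.75/20 = 0.9875
s = 1 + (scale-1)·z/height = 1 + (1.53-1)·19.75/20 = 1.523375
θ = twist·z/height = 308°·19.75/20 = 304.1500° = 5.308419 rad
cos θ = 0.561361, sin θ = -0.827571 (intermediates below are computed at full precision and shown rounded to 5 d.p.)
v1: (-4.5,-4) → rotate → (-5.83641,1.47862) → ×s → (-8.89104,2.25250) → (-8.89,2.25)
v2: (-3.5,-4) → rotate → (-5.27505,0.65105) → ×s → (-8.03588,0.99180) → (-8.04,0.99)
v3: (3,5) → rotate → (5.82194,0.32409) → ×s → (8.86899,0.49372) → (8.87,0.49)
v4: (1,4) → rotate → (3.87164,1.41787) → ×s → (5.89797,2.15996) → (5.90,2.16)

Cross-section at z=19.75: (-8.89,2.25) (-8.04,0.99) (8.87,0.49) (5.90,2.16)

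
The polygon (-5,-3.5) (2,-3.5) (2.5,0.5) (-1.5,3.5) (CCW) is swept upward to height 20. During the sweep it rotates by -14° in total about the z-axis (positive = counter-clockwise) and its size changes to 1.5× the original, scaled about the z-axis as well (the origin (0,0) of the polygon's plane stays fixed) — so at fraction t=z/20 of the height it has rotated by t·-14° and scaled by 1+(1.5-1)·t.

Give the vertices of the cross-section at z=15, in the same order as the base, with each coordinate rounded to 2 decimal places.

t = z/height = 15/20 = 0.75
s = 1 + (scale-1)·z/height = 1 + (1.5-1)·15/20 = 1.375000
θ = twist·z/height = -14°·15/20 = -10.5000° = -0.183260 rad
cos θ = 0.983255, sin θ = -0.182236 (intermediates below are computed at full precision and shown rounded to 5 d.p.)
v1: (-5,-3.5) → rotate → (-5.55410,-2.53021) → ×s → (-7.63689,-3.47905) → (-7.64,-3.48)
v2: (2,-3.5) → rotate → (1.32869,-3.80586) → ×s → (1.82694,-5.23306) → (1.83,-5.23)
v3: (2.5,0.5) → rotate → (2.54926,0.03604) → ×s → (3.50523,0.04955) → (3.51,0.05)
v4: (-1.5,3.5) → rotate → (-0.83706,3.71475) → ×s → (-1.15095,5.10778) → (-1.15,5.11)

Cross-section at z=15: (-7.64,-3.48) (1.83,-5.23) (3.51,0.05) (-1.15,5.11)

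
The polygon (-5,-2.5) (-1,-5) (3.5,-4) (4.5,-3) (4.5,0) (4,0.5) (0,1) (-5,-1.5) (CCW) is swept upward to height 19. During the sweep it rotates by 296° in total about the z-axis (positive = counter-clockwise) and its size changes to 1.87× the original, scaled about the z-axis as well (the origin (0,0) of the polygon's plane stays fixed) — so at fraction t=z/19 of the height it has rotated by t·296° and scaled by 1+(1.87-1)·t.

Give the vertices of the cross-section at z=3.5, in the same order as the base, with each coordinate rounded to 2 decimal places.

Cross-section at z=3.5: (-1.00,-6.41) (4.05,-4.31) (6.14,0.61) (5.86,2.23) (3.03,4.25) (2.22,4.12) (-0.94,0.67) (-1.95,-5.73)

t = z/height = 3.5/19 = 0.184211
s = 1 + (scale-1)·z/height = 1 + (1.87-1)·3.5/19 = 1.160263
θ = twist·z/height = 296°·3.5/19 = 54.5263° = 0.951664 rad
cos θ = 0.580329, sin θ = 0.814382 (intermediates below are computed at full precision and shown rounded to 5 d.p.)
v1: (-5,-2.5) → rotate → (-0.86569,-5.52273) → ×s → (-1.00443,-6.40782) → (-1.00,-6.41)
v2: (-1,-5) → rotate → (3.49158,-3.71603) → ×s → (4.05115,-4.31157) → (4.05,-4.31)
v3: (3.5,-4) → rotate → (5.28868,0.52902) → ×s → (6.13626,0.61380) → (6.14,0.61)
v4: (4.5,-3) → rotate → (5.05463,1.92373) → ×s → (5.86470,2.23204) → (5.86,2.23)
v5: (4.5,0) → rotate → (2.61148,3.66472) → ×s → (3.03000,4.25204) → (3.03,4.25)
v6: (4,0.5) → rotate → (1.91412,3.54769) → ×s → (2.22089,4.11626) → (2.22,4.12)
v7: (0,1) → rotate → (-0.81438,0.58033) → ×s → (-0.94490,0.67333) → (-0.94,0.67)
v8: (-5,-1.5) → rotate → (-1.68007,-4.94240) → ×s → (-1.94933,-5.73449) → (-1.95,-5.73)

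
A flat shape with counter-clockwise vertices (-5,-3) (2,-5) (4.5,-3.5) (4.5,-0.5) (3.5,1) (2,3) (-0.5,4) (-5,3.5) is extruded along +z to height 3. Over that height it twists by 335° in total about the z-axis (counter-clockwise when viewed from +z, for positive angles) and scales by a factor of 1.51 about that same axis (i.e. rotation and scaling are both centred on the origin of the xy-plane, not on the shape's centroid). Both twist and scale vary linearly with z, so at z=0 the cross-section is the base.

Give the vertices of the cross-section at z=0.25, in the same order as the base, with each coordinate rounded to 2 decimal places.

t = z/height = 0.25/3 = 0.0833333
s = 1 + (scale-1)·z/height = 1 + (1.51-1)·0.25/3 = 1.042500
θ = twist·z/height = 335°·0.25/3 = 27.9167° = 0.487238 rad
cos θ = 0.883629, sin θ = 0.468187 (intermediates below are computed at full precision and shown rounded to 5 d.p.)
v1: (-5,-3) → rotate → (-3.01359,-4.99182) → ×s → (-3.14166,-5.20398) → (-3.14,-5.20)
v2: (2,-5) → rotate → (4.10819,-3.48177) → ×s → (4.28279,-3.62975) → (4.28,-3.63)
v3: (4.5,-3.5) → rotate → (5.61499,-0.98586) → ×s → (5.85362,-1.02776) → (5.85,-1.03)
v4: (4.5,-0.5) → rotate → (4.21043,1.66503) → ×s → (4.38937,1.73579) → (4.39,1.74)
v5: (3.5,1) → rotate → (2.62452,2.52228) → ×s → (2.73606,2.62948) → (2.74,2.63)
v6: (2,3) → rotate → (0.36270,3.58726) → ×s → (0.37811,3.73972) → (0.38,3.74)
v7: (-0.5,4) → rotate → (-2.31456,3.30042) → ×s → (-2.41293,3.44069) → (-2.41,3.44)
v8: (-5,3.5) → rotate → (-6.05680,0.75177) → ×s → (-6.31422,0.78372) → (-6.31,0.78)

Cross-section at z=0.25: (-3.14,-5.20) (4.28,-3.63) (5.85,-1.03) (4.39,1.74) (2.74,2.63) (0.38,3.74) (-2.41,3.44) (-6.31,0.78)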